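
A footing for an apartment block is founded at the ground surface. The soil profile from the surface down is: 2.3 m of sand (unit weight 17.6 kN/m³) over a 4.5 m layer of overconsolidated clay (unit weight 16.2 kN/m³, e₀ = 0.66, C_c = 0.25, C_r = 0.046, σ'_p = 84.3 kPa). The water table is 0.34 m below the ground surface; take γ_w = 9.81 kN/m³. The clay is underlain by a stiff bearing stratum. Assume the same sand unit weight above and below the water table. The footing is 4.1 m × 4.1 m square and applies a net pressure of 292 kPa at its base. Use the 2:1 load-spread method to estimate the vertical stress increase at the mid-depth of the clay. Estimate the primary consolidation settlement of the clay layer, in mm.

S_c ≈ 101 mm

Mid-depth of clay below the ground surface: z = 2.3 + 4.5/2 = 4.55 m.
Total vertical stress at mid-clay: σ_v = 17.6×2.3 + 16.2×2.25 = 76.93 kPa.
Pore pressure: u = 9.81×(4.55 − 0.34) = 41.3 kPa.
Initial effective stress: σ'_0 = σ_v − u = 76.93 − 41.3 = 35.63 kPa.
Stress increase at mid-clay by the 2:1 spreading method:
Δσ = qBL/((B+z)(L+z)) = 292×4.1×4.1/((4.1+4.55)(4.1+4.55)) = 65.602 kPa
Final effective stress: σ'_f = 35.63 + 65.602 = 101.23 kPa.
σ'_f = 101.23 > σ'_p = 84.3 kPa, so the stress path crosses the preconsolidation pressure — recompression up to σ'_p, then virgin compression beyond:
S_c = H/(1+e₀)·[C_r·log₁₀(σ'_p/σ'_0) + C_c·log₁₀(σ'_f/σ'_p)]
    = 4.5/1.66 × [0.046×log₁₀(84.3/35.63) + 0.25×log₁₀(101.23/84.3)]
    = 2.7108 × [0.017205 + 0.01987] = 0.1005 m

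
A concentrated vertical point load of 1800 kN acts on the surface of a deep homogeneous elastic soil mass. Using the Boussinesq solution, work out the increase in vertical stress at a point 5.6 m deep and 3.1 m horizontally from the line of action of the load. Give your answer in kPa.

Δσ_z ≈ 14 kPa

Boussinesq vertical stress below a point load on an elastic half-space:
Δσ_z = 3P/(2πz²) · [1 + (r/z)²]^(−5/2)
r/z = 3.1/5.6 = 0.55357; [1+(r/z)²]^(−5/2) = 0.5126.
Δσ_z = 3×1800/(2π×5.6²) × 0.5126 = 27.406 × 0.5126 = 14.05 kPa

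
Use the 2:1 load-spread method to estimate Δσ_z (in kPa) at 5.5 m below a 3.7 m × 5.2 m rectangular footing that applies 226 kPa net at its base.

Δσ_z ≈ 44.2 kPa

By the 2:1 method the load spreads at 1 horizontal : 2 vertical, so at depth z the loaded area has grown by z in each plan dimension:
Δσ = qBL/((B+z)(L+z)) = 226×3.7×5.2/((3.7+5.5)(5.2+5.5)) = 44.171 kPa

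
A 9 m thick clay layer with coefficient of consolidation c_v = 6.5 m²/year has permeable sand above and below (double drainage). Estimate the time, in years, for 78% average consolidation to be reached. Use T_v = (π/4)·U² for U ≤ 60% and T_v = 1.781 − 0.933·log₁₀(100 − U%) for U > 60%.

t ≈ 1.65 years

Drainage path length: H_d = H/2 = 4.5 m (double drainage).
U > 60%: T_v = 1.781 − 0.933·log₁₀(100 − 78) = 0.52852.
t = T_v·H_d²/c_v = 0.52852×4.5²/6.5 = 1.647 years.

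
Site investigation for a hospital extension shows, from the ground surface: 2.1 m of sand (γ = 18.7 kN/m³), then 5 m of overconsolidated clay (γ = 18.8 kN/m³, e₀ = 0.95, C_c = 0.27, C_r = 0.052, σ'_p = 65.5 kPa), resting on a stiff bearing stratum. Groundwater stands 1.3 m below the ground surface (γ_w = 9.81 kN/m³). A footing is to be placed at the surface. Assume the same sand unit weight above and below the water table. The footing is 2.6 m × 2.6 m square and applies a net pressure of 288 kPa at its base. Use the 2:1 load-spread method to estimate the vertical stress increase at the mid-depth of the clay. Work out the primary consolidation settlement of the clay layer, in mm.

Mid-depth of clay below the ground surface: z = 2.1 + 5/2 = 4.6 m.
Total vertical stress at mid-clay: σ_v = 18.7×2.1 + 18.8×2.5 = 86.27 kPa.
Pore pressure: u = 9.81×(4.6 − 1.3) = 32.373 kPa.
Initial effective stress: σ'_0 = σ_v − u = 86.27 − 32.373 = 53.897 kPa.
Stress increase at mid-clay by the 2:1 spreading method:
Δσ = qBL/((B+z)(L+z)) = 288×2.6×2.6/((2.6+4.6)(2.6+4.6)) = 37.556 kPa
Final effective stress: σ'_f = 53.897 + 37.556 = 91.453 kPa.
σ'_f = 91.453 > σ'_p = 65.5 kPa, so the stress path crosses the preconsolidation pressure — recompression up to σ'_p, then virgin compression beyond:
S_c = H/(1+e₀)·[C_r·log₁₀(σ'_p/σ'_0) + C_c·log₁₀(σ'_f/σ'_p)]
    = 5/1.95 × [0.052×log₁₀(65.5/53.897) + 0.27×log₁₀(91.453/65.5)]
    = 2.5641 × [0.0044032 + 0.039138] = 0.1116 m

S_c ≈ 112 mm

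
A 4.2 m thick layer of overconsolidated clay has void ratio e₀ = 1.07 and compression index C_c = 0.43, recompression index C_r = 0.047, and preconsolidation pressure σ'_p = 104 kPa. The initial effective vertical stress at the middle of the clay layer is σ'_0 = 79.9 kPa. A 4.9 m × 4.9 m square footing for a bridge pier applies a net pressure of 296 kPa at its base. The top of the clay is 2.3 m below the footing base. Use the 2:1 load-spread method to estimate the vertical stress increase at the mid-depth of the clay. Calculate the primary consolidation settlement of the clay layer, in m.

S_c ≈ 0.179 m

Mid-depth of clay below the footing base: z = 2.3 + 4.2/2 = 4.4 m.
Stress increase at mid-clay by the 2:1 spreading method:
Δσ = qBL/((B+z)(L+z)) = 296×4.9×4.9/((4.9+4.4)(4.9+4.4)) = 82.171 kPa
Final effective stress: σ'_f = 79.9 + 82.171 = 162.07 kPa.
σ'_f = 162.07 > σ'_p = 104 kPa, so the stress path crosses the preconsolidation pressure — recompression up to σ'_p, then virgin compression beyond:
S_c = H/(1+e₀)·[C_r·log₁₀(σ'_p/σ'_0) + C_c·log₁₀(σ'_f/σ'_p)]
    = 4.2/2.07 × [0.047×log₁₀(104/79.9) + 0.43×log₁₀(162.07/104)]
    = 2.029 × [0.0053809 + 0.082848] = 0.179 m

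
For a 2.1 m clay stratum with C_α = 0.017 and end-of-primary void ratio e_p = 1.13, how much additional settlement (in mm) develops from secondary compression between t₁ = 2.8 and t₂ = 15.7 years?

S_s ≈ 12.5 mm

Secondary compression: S_s = C_α·H/(1+e_p)·log₁₀(t₂/t₁)
S_s = 0.017×2.1/(1+1.13)×log₁₀(15.7/2.8)
    = 0.01676 × 0.7487 = 0.01255 m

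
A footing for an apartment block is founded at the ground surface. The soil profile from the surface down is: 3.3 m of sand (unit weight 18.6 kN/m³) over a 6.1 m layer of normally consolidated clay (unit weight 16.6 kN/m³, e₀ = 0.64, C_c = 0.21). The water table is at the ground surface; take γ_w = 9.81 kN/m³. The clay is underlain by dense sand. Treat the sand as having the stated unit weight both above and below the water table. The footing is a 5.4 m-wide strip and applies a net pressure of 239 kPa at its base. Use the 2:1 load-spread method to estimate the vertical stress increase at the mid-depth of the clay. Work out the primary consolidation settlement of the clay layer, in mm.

S_c ≈ 396 mm

Mid-depth of clay below the ground surface: z = 3.3 + 6.1/2 = 6.35 m.
Total vertical stress at mid-clay: σ_v = 18.6×3.3 + 16.6×3.05 = 112.01 kPa.
Pore pressure: u = 9.81×(6.35 − 0) = 62.294 kPa.
Initial effective stress: σ'_0 = σ_v − u = 112.01 − 62.294 = 49.716 kPa.
Stress increase at mid-clay by the 2:1 spreading method:
Δσ = qB/(B+z) = 239×5.4/(5.4+6.35) = 109.84 kPa
Final effective stress: σ'_f = σ'_0 + Δσ = 49.716 + 109.84 = 159.56 kPa.
Normally consolidated clay, so the full stress increment lies on the virgin compression line:
S_c = C_c·H/(1+e₀)·log₁₀(σ'_f/σ'_0) = 0.21×6.1/(1+0.64)×log₁₀(159.56/49.716)
    = 0.7811 × 0.50643 = 0.3956 m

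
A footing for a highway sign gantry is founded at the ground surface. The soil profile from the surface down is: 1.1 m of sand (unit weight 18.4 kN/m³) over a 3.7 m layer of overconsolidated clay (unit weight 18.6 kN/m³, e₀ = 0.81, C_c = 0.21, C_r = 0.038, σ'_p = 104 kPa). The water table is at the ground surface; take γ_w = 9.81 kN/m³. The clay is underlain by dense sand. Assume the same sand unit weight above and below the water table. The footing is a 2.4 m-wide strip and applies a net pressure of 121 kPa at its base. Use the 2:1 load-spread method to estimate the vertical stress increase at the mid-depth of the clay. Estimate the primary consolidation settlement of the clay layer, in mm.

S_c ≈ 38.3 mm

Mid-depth of clay below the ground surface: z = 1.1 + 3.7/2 = 2.95 m.
Total vertical stress at mid-clay: σ_v = 18.4×1.1 + 18.6×1.85 = 54.65 kPa.
Pore pressure: u = 9.81×(2.95 − 0) = 28.94 kPa.
Initial effective stress: σ'_0 = σ_v − u = 54.65 − 28.94 = 25.71 kPa.
Stress increase at mid-clay by the 2:1 spreading method:
Δσ = qB/(B+z) = 121×2.4/(2.4+2.95) = 54.28 kPa
Final effective stress: σ'_f = 25.71 + 54.28 = 79.99 kPa.
σ'_f = 79.99 ≤ σ'_p = 104 kPa, so the clay remains overconsolidated and only the recompression index applies:
S_c = C_r·H/(1+e₀)·log₁₀(σ'_f/σ'_0) = 0.038×3.7/1.81×log₁₀(79.99/25.71)
    = 0.07768 × 0.49293 = 0.03829 m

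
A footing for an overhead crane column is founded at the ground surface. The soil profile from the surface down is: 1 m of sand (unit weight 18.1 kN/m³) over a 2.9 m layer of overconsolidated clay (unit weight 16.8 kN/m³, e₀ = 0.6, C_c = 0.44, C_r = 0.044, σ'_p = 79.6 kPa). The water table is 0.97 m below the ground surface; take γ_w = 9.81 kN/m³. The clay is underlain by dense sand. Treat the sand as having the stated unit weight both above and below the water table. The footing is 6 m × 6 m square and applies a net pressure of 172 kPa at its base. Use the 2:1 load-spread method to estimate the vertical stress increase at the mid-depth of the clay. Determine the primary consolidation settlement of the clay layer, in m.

Mid-depth of clay below the ground surface: z = 1 + 2.9/2 = 2.45 m.
Total vertical stress at mid-clay: σ_v = 18.1×1 + 16.8×1.45 = 42.46 kPa.
Pore pressure: u = 9.81×(2.45 − 0.97) = 14.519 kPa.
Initial effective stress: σ'_0 = σ_v − u = 42.46 − 14.519 = 27.941 kPa.
Stress increase at mid-clay by the 2:1 spreading method:
Δσ = qBL/((B+z)(L+z)) = 172×6×6/((6+2.45)(6+2.45)) = 86.72 kPa
Final effective stress: σ'_f = 27.941 + 86.72 = 114.66 kPa.
σ'_f = 114.66 > σ'_p = 79.6 kPa, so the stress path crosses the preconsolidation pressure — recompression up to σ'_p, then virgin compression beyond:
S_c = H/(1+e₀)·[C_r·log₁₀(σ'_p/σ'_0) + C_c·log₁₀(σ'_f/σ'_p)]
    = 2.9/1.6 × [0.044×log₁₀(79.6/27.941) + 0.44×log₁₀(114.66/79.6)]
    = 1.8125 × [0.020006 + 0.06974] = 0.1627 m

S_c ≈ 0.163 m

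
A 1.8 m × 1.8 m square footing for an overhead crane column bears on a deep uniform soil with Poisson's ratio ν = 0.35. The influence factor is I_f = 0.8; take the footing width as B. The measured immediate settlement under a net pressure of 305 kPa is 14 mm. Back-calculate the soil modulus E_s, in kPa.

S_e = q·B·(1−ν²)/E_s · I_f  ⇒  E_s = q·B·(1−ν²)·I_f / S_e.
E_s = 305 × 1.8 × 0.8775 × 0.8 / 0.014 = 27530 kPa

E_s ≈ 27500 kPa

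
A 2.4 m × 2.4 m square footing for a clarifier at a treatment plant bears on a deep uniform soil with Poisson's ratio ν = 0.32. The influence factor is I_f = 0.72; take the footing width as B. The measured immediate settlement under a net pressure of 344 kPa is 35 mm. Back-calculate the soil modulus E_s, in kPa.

S_e = q·B·(1−ν²)/E_s · I_f  ⇒  E_s = q·B·(1−ν²)·I_f / S_e.
E_s = 344 × 2.4 × 0.8976 × 0.72 / 0.035 = 15240 kPa

E_s ≈ 15200 kPa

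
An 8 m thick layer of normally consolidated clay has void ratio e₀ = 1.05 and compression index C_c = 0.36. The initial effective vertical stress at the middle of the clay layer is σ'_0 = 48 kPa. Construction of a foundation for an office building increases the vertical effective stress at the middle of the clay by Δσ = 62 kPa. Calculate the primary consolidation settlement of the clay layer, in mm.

Final effective stress: σ'_f = σ'_0 + Δσ = 48 + 62 = 110 kPa.
Normally consolidated clay, so the full stress increment lies on the virgin compression line:
S_c = C_c·H/(1+e₀)·log₁₀(σ'_f/σ'_0) = 0.36×8/(1+1.05)×log₁₀(110/48)
    = 1.4049 × 0.36015 = 0.506 m

S_c ≈ 506 mm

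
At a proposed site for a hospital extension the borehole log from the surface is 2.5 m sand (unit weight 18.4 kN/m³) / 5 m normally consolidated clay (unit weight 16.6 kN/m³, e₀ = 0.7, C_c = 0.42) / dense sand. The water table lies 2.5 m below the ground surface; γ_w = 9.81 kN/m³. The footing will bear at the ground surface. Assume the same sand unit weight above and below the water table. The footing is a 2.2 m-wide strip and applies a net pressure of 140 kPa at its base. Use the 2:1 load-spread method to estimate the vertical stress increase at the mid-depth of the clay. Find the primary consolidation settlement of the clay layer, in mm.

S_c ≈ 278 mm

Mid-depth of clay below the ground surface: z = 2.5 + 5/2 = 5 m.
Total vertical stress at mid-clay: σ_v = 18.4×2.5 + 16.6×2.5 = 87.5 kPa.
Pore pressure: u = 9.81×(5 − 2.5) = 24.525 kPa.
Initial effective stress: σ'_0 = σ_v − u = 87.5 − 24.525 = 62.975 kPa.
Stress increase at mid-clay by the 2:1 spreading method:
Δσ = qB/(B+z) = 140×2.2/(2.2+5) = 42.778 kPa
Final effective stress: σ'_f = σ'_0 + Δσ = 62.975 + 42.778 = 105.75 kPa.
Normally consolidated clay, so the full stress increment lies on the virgin compression line:
S_c = C_c·H/(1+e₀)·log₁₀(σ'_f/σ'_0) = 0.42×5/(1+0.7)×log₁₀(105.75/62.975)
    = 1.2353 × 0.22511 = 0.2781 m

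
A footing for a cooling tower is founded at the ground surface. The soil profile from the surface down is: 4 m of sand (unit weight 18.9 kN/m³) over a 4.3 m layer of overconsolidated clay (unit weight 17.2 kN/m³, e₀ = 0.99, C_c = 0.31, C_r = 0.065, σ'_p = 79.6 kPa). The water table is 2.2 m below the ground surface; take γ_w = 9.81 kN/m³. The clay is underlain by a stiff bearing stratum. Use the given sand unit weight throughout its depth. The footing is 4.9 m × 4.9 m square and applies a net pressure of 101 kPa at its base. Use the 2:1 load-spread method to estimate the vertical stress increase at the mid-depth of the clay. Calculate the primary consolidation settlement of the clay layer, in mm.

Mid-depth of clay below the ground surface: z = 4 + 4.3/2 = 6.15 m.
Total vertical stress at mid-clay: σ_v = 18.9×4 + 17.2×2.15 = 112.58 kPa.
Pore pressure: u = 9.81×(6.15 − 2.2) = 38.75 kPa.
Initial effective stress: σ'_0 = σ_v − u = 112.58 − 38.75 = 73.83 kPa.
Stress increase at mid-clay by the 2:1 spreading method:
Δσ = qBL/((B+z)(L+z)) = 101×4.9×4.9/((4.9+6.15)(4.9+6.15)) = 19.86 kPa
Final effective stress: σ'_f = 73.83 + 19.86 = 93.69 kPa.
σ'_f = 93.69 > σ'_p = 79.6 kPa, so the stress path crosses the preconsolidation pressure — recompression up to σ'_p, then virgin compression beyond:
S_c = H/(1+e₀)·[C_r·log₁₀(σ'_p/σ'_0) + C_c·log₁₀(σ'_f/σ'_p)]
    = 4.3/1.99 × [0.065×log₁₀(79.6/73.83) + 0.31×log₁₀(93.69/79.6)]
    = 2.1608 × [0.0021242 + 0.021942] = 0.052 m

S_c ≈ 52 mm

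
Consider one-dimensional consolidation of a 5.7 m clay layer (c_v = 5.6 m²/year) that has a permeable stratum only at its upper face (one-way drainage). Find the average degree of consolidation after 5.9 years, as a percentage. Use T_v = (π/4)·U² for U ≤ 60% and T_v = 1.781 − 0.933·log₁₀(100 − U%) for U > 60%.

U ≈ 93.4 %

Drainage path length: H_d = H = 5.7 m (single drainage).
T_v = c_v·t/H_d² = 5.6×5.9/5.7² = 1.0169.
T_v = 1.0169 corresponds to the U > 60% branch:
U = 1 − 10^((1.781 − T_v)/0.933)/100 = 0.9341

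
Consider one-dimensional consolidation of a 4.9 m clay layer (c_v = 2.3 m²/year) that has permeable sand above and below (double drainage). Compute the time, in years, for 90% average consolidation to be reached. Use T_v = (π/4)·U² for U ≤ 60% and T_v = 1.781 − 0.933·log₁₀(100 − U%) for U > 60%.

t ≈ 2.21 years

Drainage path length: H_d = H/2 = 2.45 m (double drainage).
U > 60%: T_v = 1.781 − 0.933·log₁₀(100 − 90) = 0.848.
t = T_v·H_d²/c_v = 0.848×2.45²/2.3 = 2.213 years.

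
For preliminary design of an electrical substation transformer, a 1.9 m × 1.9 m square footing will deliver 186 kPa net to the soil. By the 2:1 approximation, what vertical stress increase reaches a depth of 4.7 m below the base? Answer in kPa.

Δσ_z ≈ 15.4 kPa

By the 2:1 method the load spreads at 1 horizontal : 2 vertical, so at depth z the loaded area has grown by z in each plan dimension:
Δσ = qBL/((B+z)(L+z)) = 186×1.9×1.9/((1.9+4.7)(1.9+4.7)) = 15.415 kPa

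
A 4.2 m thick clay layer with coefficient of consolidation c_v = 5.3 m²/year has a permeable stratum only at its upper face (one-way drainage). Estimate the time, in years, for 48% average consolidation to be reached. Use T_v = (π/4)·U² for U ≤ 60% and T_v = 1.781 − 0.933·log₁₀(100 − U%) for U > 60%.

t ≈ 0.602 years

Drainage path length: H_d = H = 4.2 m (single drainage).
U ≤ 60%: T_v = (π/4)·U² = (π/4)×0.48² = 0.18096.
t = T_v·H_d²/c_v = 0.18096×4.2²/5.3 = 0.6023 years.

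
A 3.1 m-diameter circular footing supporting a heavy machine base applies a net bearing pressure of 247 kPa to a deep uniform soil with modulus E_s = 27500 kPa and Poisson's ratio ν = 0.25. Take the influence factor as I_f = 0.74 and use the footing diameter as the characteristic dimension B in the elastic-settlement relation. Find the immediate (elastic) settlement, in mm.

S_e ≈ 19.3 mm

Immediate (elastic) settlement: S_e = q·B·(1−ν²)/E_s · I_f.
S_e = 247 × 3.1 × (1 − 0.25²) / 27500 × 0.74
    = 247 × 3.1 × 0.9375 / 27500 × 0.74
    = 0.01932 m = 19.32 mm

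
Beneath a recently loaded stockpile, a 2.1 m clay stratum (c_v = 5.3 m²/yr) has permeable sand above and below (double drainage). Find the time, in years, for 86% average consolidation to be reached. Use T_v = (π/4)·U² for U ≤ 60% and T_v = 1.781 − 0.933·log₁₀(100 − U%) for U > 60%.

Drainage path length: H_d = H/2 = 1.05 m (double drainage).
U > 60%: T_v = 1.781 − 0.933·log₁₀(100 − 86) = 0.71166.
t = T_v·H_d²/c_v = 0.71166×1.05²/5.3 = 0.148 years.

t ≈ 0.148 years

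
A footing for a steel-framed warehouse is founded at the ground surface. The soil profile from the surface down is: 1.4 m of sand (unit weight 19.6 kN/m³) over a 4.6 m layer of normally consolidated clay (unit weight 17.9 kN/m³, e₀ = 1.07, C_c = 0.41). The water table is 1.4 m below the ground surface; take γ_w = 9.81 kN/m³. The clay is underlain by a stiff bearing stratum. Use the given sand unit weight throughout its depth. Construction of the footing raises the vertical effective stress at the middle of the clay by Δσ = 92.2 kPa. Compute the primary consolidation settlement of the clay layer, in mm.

S_c ≈ 435 mm

Mid-depth of clay below the ground surface: z = 1.4 + 4.6/2 = 3.7 m.
Total vertical stress at mid-clay: σ_v = 19.6×1.4 + 17.9×2.3 = 68.61 kPa.
Pore pressure: u = 9.81×(3.7 − 1.4) = 22.563 kPa.
Initial effective stress: σ'_0 = σ_v − u = 68.61 − 22.563 = 46.047 kPa.
Final effective stress: σ'_f = σ'_0 + Δσ = 46.047 + 92.2 = 138.25 kPa.
Normally consolidated clay, so the full stress increment lies on the virgin compression line:
S_c = C_c·H/(1+e₀)·log₁₀(σ'_f/σ'_0) = 0.41×4.6/(1+1.07)×log₁₀(138.25/46.047)
    = 0.91111 × 0.47746 = 0.435 m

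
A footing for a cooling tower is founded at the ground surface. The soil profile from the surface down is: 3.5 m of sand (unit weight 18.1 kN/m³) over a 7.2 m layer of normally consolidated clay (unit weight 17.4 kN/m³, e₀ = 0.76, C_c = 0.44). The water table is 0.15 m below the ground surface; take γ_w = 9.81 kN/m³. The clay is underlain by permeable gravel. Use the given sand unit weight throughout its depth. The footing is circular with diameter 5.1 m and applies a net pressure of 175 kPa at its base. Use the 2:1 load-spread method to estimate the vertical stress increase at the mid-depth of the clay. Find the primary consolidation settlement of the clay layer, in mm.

S_c ≈ 332 mm

Mid-depth of clay below the ground surface: z = 3.5 + 7.2/2 = 7.1 m.
Total vertical stress at mid-clay: σ_v = 18.1×3.5 + 17.4×3.6 = 125.99 kPa.
Pore pressure: u = 9.81×(7.1 − 0.15) = 68.18 kPa.
Initial effective stress: σ'_0 = σ_v − u = 125.99 − 68.18 = 57.81 kPa.
Stress increase at mid-clay by the 2:1 spreading method:
Δσ ≈ qD²/(D+z)² = 175×5.1²/(5.1+7.1)² = 30.581 kPa
Final effective stress: σ'_f = σ'_0 + Δσ = 57.81 + 30.581 = 88.391 kPa.
Normally consolidated clay, so the full stress increment lies on the virgin compression line:
S_c = C_c·H/(1+e₀)·log₁₀(σ'_f/σ'_0) = 0.44×7.2/(1+0.76)×log₁₀(88.391/57.81)
    = 1.8 × 0.18441 = 0.3319 m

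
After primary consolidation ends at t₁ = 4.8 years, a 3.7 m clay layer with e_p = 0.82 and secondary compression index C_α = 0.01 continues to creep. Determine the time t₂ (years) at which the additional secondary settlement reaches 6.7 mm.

S_s = C_α·H/(1+e_p)·log₁₀(t₂/t₁) ⇒ log₁₀(t₂/t₁) = S_s·(1+e_p)/(C_α·H).
log₁₀(t₂/t₁) = 0.0067 × (1+0.82) / (0.01×3.7) = 0.3296
t₂ = t₁ × 10^0.3296 = 4.8 × 2.136 = 10.25 years

t₂ ≈ 10.3 years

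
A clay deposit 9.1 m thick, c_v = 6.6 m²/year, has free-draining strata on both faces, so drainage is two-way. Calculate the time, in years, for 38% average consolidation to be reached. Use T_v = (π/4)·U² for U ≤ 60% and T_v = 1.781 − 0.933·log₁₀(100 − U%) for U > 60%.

Drainage path length: H_d = H/2 = 4.55 m (double drainage).
U ≤ 60%: T_v = (π/4)·U² = (π/4)×0.38² = 0.11341.
t = T_v·H_d²/c_v = 0.11341×4.55²/6.6 = 0.3557 years.

t ≈ 0.356 years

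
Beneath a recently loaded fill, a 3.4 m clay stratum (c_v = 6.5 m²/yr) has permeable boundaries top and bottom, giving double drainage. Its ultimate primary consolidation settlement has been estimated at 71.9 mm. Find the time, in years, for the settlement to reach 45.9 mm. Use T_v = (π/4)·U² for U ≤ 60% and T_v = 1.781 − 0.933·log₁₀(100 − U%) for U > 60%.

t ≈ 0.145 years

Drainage path length: H_d = H/2 = 1.7 m (double drainage).
U = S(t)/S_ult = 45.9/71.9 = 0.6384.
U > 60%: T_v = 1.781 − 0.933·log₁₀(100 − 63.839) = 0.32716.
t = T_v·H_d²/c_v = 0.32716×1.7²/6.5 = 0.1455 years.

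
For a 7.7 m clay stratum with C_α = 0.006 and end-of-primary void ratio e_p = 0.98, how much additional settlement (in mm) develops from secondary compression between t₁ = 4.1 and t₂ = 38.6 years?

S_s ≈ 22.7 mm

Secondary compression: S_s = C_α·H/(1+e_p)·log₁₀(t₂/t₁)
S_s = 0.006×7.7/(1+0.98)×log₁₀(38.6/4.1)
    = 0.02333 × 0.9738 = 0.02272 m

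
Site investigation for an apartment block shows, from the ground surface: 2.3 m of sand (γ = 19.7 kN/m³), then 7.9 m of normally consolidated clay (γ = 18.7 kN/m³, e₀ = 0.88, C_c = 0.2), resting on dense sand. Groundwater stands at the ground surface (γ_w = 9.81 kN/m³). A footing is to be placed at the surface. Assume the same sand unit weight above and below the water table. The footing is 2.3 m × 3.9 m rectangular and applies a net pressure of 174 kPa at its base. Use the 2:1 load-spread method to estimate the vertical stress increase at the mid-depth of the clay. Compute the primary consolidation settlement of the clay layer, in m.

S_c ≈ 0.0988 m

Mid-depth of clay below the ground surface: z = 2.3 + 7.9/2 = 6.25 m.
Total vertical stress at mid-clay: σ_v = 19.7×2.3 + 18.7×3.95 = 119.17 kPa.
Pore pressure: u = 9.81×(6.25 − 0) = 61.312 kPa.
Initial effective stress: σ'_0 = σ_v − u = 119.17 − 61.312 = 57.858 kPa.
Stress increase at mid-clay by the 2:1 spreading method:
Δσ = qBL/((B+z)(L+z)) = 174×2.3×3.9/((2.3+6.25)(3.9+6.25)) = 17.985 kPa
Final effective stress: σ'_f = σ'_0 + Δσ = 57.858 + 17.985 = 75.843 kPa.
Normally consolidated clay, so the full stress increment lies on the virgin compression line:
S_c = C_c·H/(1+e₀)·log₁₀(σ'_f/σ'_0) = 0.2×7.9/(1+0.88)×log₁₀(75.843/57.858)
    = 0.84043 × 0.11755 = 0.09879 m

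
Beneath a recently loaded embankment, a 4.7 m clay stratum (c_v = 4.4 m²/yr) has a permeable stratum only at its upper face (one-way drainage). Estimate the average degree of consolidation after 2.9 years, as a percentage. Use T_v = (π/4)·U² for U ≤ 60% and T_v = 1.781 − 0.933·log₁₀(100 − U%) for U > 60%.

Drainage path length: H_d = H = 4.7 m (single drainage).
T_v = c_v·t/H_d² = 4.4×2.9/4.7² = 0.57764.
T_v = 0.57764 corresponds to the U > 60% branch:
U = 1 − 10^((1.781 − T_v)/0.933)/100 = 0.8051

U ≈ 80.5 %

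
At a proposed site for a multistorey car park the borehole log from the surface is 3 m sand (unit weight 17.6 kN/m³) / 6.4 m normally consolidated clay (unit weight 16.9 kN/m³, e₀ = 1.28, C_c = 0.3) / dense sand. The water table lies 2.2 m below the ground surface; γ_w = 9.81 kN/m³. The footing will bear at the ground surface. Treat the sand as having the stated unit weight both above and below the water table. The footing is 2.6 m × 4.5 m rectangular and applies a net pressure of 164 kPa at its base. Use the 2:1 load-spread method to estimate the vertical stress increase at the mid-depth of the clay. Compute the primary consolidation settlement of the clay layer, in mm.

S_c ≈ 96.3 mm

Mid-depth of clay below the ground surface: z = 3 + 6.4/2 = 6.2 m.
Total vertical stress at mid-clay: σ_v = 17.6×3 + 16.9×3.2 = 106.88 kPa.
Pore pressure: u = 9.81×(6.2 − 2.2) = 39.24 kPa.
Initial effective stress: σ'_0 = σ_v − u = 106.88 − 39.24 = 67.64 kPa.
Stress increase at mid-clay by the 2:1 spreading method:
Δσ = qBL/((B+z)(L+z)) = 164×2.6×4.5/((2.6+6.2)(4.5+6.2)) = 20.378 kPa
Final effective stress: σ'_f = σ'_0 + Δσ = 67.64 + 20.378 = 88.018 kPa.
Normally consolidated clay, so the full stress increment lies on the virgin compression line:
S_c = C_c·H/(1+e₀)·log₁₀(σ'_f/σ'_0) = 0.3×6.4/(1+1.28)×log₁₀(88.018/67.64)
    = 0.84211 × 0.11437 = 0.09631 m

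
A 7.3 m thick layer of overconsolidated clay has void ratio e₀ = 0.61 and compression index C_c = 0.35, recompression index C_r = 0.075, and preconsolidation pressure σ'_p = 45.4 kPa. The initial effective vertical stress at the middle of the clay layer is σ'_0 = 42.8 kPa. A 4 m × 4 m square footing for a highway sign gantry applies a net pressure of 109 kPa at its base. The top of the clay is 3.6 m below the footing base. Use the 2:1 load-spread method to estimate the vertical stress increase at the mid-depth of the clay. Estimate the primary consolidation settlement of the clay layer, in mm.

S_c ≈ 160 mm

Mid-depth of clay below the footing base: z = 3.6 + 7.3/2 = 7.25 m.
Stress increase at mid-clay by the 2:1 spreading method:
Δσ = qBL/((B+z)(L+z)) = 109×4×4/((4+7.25)(4+7.25)) = 13.78 kPa
Final effective stress: σ'_f = 42.8 + 13.78 = 56.58 kPa.
σ'_f = 56.58 > σ'_p = 45.4 kPa, so the stress path crosses the preconsolidation pressure — recompression up to σ'_p, then virgin compression beyond:
S_c = H/(1+e₀)·[C_r·log₁₀(σ'_p/σ'_0) + C_c·log₁₀(σ'_f/σ'_p)]
    = 7.3/1.61 × [0.075×log₁₀(45.4/42.8) + 0.35×log₁₀(56.58/45.4)]
    = 4.5342 × [0.0019209 + 0.033462] = 0.1604 m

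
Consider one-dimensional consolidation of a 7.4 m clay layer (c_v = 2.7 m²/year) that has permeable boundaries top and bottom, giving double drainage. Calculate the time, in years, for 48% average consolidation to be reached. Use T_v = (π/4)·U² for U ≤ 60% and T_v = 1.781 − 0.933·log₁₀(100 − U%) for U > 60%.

t ≈ 0.918 years

Drainage path length: H_d = H/2 = 3.7 m (double drainage).
U ≤ 60%: T_v = (π/4)·U² = (π/4)×0.48² = 0.18096.
t = T_v·H_d²/c_v = 0.18096×3.7²/2.7 = 0.9175 years.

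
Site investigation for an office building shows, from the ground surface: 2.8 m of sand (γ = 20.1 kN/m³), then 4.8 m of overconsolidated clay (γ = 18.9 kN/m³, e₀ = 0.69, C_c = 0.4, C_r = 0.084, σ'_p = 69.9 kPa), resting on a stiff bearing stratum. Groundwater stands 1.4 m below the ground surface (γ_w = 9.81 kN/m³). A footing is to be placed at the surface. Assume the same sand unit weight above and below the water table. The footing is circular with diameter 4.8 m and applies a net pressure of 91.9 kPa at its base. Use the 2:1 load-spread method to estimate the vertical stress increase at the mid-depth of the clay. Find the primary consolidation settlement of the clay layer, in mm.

S_c ≈ 108 mm

Mid-depth of clay below the ground surface: z = 2.8 + 4.8/2 = 5.2 m.
Total vertical stress at mid-clay: σ_v = 20.1×2.8 + 18.9×2.4 = 101.64 kPa.
Pore pressure: u = 9.81×(5.2 − 1.4) = 37.278 kPa.
Initial effective stress: σ'_0 = σ_v − u = 101.64 − 37.278 = 64.362 kPa.
Stress increase at mid-clay by the 2:1 spreading method:
Δσ ≈ qD²/(D+z)² = 91.9×4.8²/(4.8+5.2)² = 21.174 kPa
Final effective stress: σ'_f = 64.362 + 21.174 = 85.536 kPa.
σ'_f = 85.536 > σ'_p = 69.9 kPa, so the stress path crosses the preconsolidation pressure — recompression up to σ'_p, then virgin compression beyond:
S_c = H/(1+e₀)·[C_r·log₁₀(σ'_p/σ'_0) + C_c·log₁₀(σ'_f/σ'_p)]
    = 4.8/1.69 × [0.084×log₁₀(69.9/64.362) + 0.4×log₁₀(85.536/69.9)]
    = 2.8402 × [0.0030112 + 0.035069] = 0.1082 m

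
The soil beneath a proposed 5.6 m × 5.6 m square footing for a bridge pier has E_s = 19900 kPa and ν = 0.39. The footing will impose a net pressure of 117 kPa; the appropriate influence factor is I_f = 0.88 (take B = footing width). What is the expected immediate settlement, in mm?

Immediate (elastic) settlement: S_e = q·B·(1−ν²)/E_s · I_f.
S_e = 117 × 5.6 × (1 − 0.39²) / 19900 × 0.88
    = 117 × 5.6 × 0.8479 / 19900 × 0.88
    = 0.02457 m = 24.57 mm

S_e ≈ 24.6 mm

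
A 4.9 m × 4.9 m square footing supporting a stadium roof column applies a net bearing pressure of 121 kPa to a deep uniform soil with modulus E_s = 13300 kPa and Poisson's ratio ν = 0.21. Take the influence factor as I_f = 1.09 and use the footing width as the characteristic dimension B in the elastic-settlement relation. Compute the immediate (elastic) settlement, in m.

S_e ≈ 0.0464 m

Immediate (elastic) settlement: S_e = q·B·(1−ν²)/E_s · I_f.
S_e = 121 × 4.9 × (1 − 0.21²) / 13300 × 1.09
    = 121 × 4.9 × 0.9559 / 13300 × 1.09
    = 0.04645 m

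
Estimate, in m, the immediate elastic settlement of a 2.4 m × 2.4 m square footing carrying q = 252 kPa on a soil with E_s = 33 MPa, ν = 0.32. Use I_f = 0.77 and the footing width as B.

S_e ≈ 0.0127 m

Immediate (elastic) settlement: S_e = q·B·(1−ν²)/E_s · I_f.
E_s = 33 MPa = 33000 kPa.
S_e = 252 × 2.4 × (1 − 0.32²) / 33000 × 0.77
    = 252 × 2.4 × 0.8976 / 33000 × 0.77
    = 0.01267 m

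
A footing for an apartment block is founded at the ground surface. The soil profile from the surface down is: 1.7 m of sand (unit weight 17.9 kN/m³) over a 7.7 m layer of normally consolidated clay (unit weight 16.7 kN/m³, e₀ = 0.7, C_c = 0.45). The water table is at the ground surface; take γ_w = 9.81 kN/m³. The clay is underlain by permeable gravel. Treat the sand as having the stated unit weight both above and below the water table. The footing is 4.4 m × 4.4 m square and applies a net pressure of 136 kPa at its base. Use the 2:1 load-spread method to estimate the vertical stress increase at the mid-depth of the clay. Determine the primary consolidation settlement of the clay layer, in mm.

Mid-depth of clay below the ground surface: z = 1.7 + 7.7/2 = 5.55 m.
Total vertical stress at mid-clay: σ_v = 17.9×1.7 + 16.7×3.85 = 94.725 kPa.
Pore pressure: u = 9.81×(5.55 − 0) = 54.446 kPa.
Initial effective stress: σ'_0 = σ_v − u = 94.725 − 54.446 = 40.279 kPa.
Stress increase at mid-clay by the 2:1 spreading method:
Δσ = qBL/((B+z)(L+z)) = 136×4.4×4.4/((4.4+5.55)(4.4+5.55)) = 26.595 kPa
Final effective stress: σ'_f = σ'_0 + Δσ = 40.279 + 26.595 = 66.874 kPa.
Normally consolidated clay, so the full stress increment lies on the virgin compression line:
S_c = C_c·H/(1+e₀)·log₁₀(σ'_f/σ'_0) = 0.45×7.7/(1+0.7)×log₁₀(66.874/40.279)
    = 2.0382 × 0.22018 = 0.4488 m

S_c ≈ 449 mm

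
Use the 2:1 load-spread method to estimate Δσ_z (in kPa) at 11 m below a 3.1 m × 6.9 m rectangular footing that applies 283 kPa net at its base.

Δσ_z ≈ 24 kPa

By the 2:1 method the load spreads at 1 horizontal : 2 vertical, so at depth z the loaded area has grown by z in each plan dimension:
Δσ = qBL/((B+z)(L+z)) = 283×3.1×6.9/((3.1+11)(6.9+11)) = 23.984 kPa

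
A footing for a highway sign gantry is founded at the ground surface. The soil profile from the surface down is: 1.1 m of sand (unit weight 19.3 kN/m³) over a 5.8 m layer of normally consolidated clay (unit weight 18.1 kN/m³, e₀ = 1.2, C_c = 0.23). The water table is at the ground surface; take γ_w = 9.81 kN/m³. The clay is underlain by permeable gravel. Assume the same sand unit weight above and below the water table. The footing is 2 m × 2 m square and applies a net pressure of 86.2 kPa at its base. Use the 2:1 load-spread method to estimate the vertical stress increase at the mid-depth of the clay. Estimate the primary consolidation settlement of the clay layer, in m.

Mid-depth of clay below the ground surface: z = 1.1 + 5.8/2 = 4 m.
Total vertical stress at mid-clay: σ_v = 19.3×1.1 + 18.1×2.9 = 73.72 kPa.
Pore pressure: u = 9.81×(4 − 0) = 39.24 kPa.
Initial effective stress: σ'_0 = σ_v − u = 73.72 − 39.24 = 34.48 kPa.
Stress increase at mid-clay by the 2:1 spreading method:
Δσ = qBL/((B+z)(L+z)) = 86.2×2×2/((2+4)(2+4)) = 9.5778 kPa
Final effective stress: σ'_f = σ'_0 + Δσ = 34.48 + 9.5778 = 44.058 kPa.
Normally consolidated clay, so the full stress increment lies on the virgin compression line:
S_c = C_c·H/(1+e₀)·log₁₀(σ'_f/σ'_0) = 0.23×5.8/(1+1.2)×log₁₀(44.058/34.48)
    = 0.60636 × 0.10646 = 0.06455 m

S_c ≈ 0.0646 m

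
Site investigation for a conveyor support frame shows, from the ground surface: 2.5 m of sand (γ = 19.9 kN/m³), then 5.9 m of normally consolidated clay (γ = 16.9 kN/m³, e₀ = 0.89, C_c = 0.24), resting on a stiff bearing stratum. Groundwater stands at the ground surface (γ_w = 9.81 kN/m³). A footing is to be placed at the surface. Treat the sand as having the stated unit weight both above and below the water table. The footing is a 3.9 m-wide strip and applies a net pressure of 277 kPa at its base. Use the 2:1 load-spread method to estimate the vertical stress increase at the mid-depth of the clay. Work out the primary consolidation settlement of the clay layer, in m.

S_c ≈ 0.408 m

Mid-depth of clay below the ground surface: z = 2.5 + 5.9/2 = 5.45 m.
Total vertical stress at mid-clay: σ_v = 19.9×2.5 + 16.9×2.95 = 99.605 kPa.
Pore pressure: u = 9.81×(5.45 − 0) = 53.465 kPa.
Initial effective stress: σ'_0 = σ_v − u = 99.605 − 53.465 = 46.14 kPa.
Stress increase at mid-clay by the 2:1 spreading method:
Δσ = qB/(B+z) = 277×3.9/(3.9+5.45) = 115.54 kPa
Final effective stress: σ'_f = σ'_0 + Δσ = 46.14 + 115.54 = 161.68 kPa.
Normally consolidated clay, so the full stress increment lies on the virgin compression line:
S_c = C_c·H/(1+e₀)·log₁₀(σ'_f/σ'_0) = 0.24×5.9/(1+0.89)×log₁₀(161.68/46.14)
    = 0.74921 × 0.54458 = 0.408 m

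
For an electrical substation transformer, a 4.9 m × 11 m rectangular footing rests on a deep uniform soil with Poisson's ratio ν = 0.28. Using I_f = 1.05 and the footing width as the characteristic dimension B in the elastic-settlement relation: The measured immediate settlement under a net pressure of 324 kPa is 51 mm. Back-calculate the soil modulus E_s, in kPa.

S_e = q·B·(1−ν²)/E_s · I_f  ⇒  E_s = q·B·(1−ν²)·I_f / S_e.
E_s = 324 × 4.9 × 0.9216 × 1.05 / 0.051 = 30120 kPa

E_s ≈ 30100 kPa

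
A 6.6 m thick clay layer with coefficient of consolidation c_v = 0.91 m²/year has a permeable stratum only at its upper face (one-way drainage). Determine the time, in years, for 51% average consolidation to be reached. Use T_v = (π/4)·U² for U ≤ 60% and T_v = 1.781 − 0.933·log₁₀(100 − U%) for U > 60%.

t ≈ 9.78 years

Drainage path length: H_d = H = 6.6 m (single drainage).
U ≤ 60%: T_v = (π/4)·U² = (π/4)×0.51² = 0.20428.
t = T_v·H_d²/c_v = 0.20428×6.6²/0.91 = 9.779 years.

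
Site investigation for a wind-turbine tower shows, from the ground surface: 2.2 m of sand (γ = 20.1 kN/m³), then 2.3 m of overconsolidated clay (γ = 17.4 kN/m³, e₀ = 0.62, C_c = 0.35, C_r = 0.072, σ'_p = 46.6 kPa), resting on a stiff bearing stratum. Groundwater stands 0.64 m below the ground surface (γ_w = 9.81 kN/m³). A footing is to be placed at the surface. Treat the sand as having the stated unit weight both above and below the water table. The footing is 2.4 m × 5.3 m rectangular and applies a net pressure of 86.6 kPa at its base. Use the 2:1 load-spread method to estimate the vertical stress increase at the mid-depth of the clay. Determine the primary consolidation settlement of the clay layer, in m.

Mid-depth of clay below the ground surface: z = 2.2 + 2.3/2 = 3.35 m.
Total vertical stress at mid-clay: σ_v = 20.1×2.2 + 17.4×1.15 = 64.23 kPa.
Pore pressure: u = 9.81×(3.35 − 0.64) = 26.585 kPa.
Initial effective stress: σ'_0 = σ_v − u = 64.23 − 26.585 = 37.645 kPa.
Stress increase at mid-clay by the 2:1 spreading method:
Δσ = qBL/((B+z)(L+z)) = 86.6×2.4×5.3/((2.4+3.35)(5.3+3.35)) = 22.147 kPa
Final effective stress: σ'_f = 37.645 + 22.147 = 59.792 kPa.
σ'_f = 59.792 > σ'_p = 46.6 kPa, so the stress path crosses the preconsolidation pressure — recompression up to σ'_p, then virgin compression beyond:
S_c = H/(1+e₀)·[C_r·log₁₀(σ'_p/σ'_0) + C_c·log₁₀(σ'_f/σ'_p)]
    = 2.3/1.62 × [0.072×log₁₀(46.6/37.645) + 0.35×log₁₀(59.792/46.6)]
    = 1.4198 × [0.0066729 + 0.03789] = 0.06327 m

S_c ≈ 0.0633 m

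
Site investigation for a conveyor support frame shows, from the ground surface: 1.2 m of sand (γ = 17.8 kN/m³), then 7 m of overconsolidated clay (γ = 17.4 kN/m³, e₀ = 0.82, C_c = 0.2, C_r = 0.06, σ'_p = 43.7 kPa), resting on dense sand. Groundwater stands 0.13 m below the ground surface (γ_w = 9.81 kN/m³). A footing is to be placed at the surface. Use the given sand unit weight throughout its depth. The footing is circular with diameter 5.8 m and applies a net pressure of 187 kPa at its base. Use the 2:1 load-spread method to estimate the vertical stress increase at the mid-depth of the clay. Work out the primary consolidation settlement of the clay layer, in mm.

Mid-depth of clay below the ground surface: z = 1.2 + 7/2 = 4.7 m.
Total vertical stress at mid-clay: σ_v = 17.8×1.2 + 17.4×3.5 = 82.26 kPa.
Pore pressure: u = 9.81×(4.7 − 0.13) = 44.832 kPa.
Initial effective stress: σ'_0 = σ_v − u = 82.26 − 44.832 = 37.428 kPa.
Stress increase at mid-clay by the 2:1 spreading method:
Δσ ≈ qD²/(D+z)² = 187×5.8²/(5.8+4.7)² = 57.058 kPa
Final effective stress: σ'_f = 37.428 + 57.058 = 94.486 kPa.
σ'_f = 94.486 > σ'_p = 43.7 kPa, so the stress path crosses the preconsolidation pressure — recompression up to σ'_p, then virgin compression beyond:
S_c = H/(1+e₀)·[C_r·log₁₀(σ'_p/σ'_0) + C_c·log₁₀(σ'_f/σ'_p)]
    = 7/1.82 × [0.06×log₁₀(43.7/37.428) + 0.2×log₁₀(94.486/43.7)]
    = 3.8462 × [0.0040371 + 0.066977] = 0.2731 m

S_c ≈ 273 mm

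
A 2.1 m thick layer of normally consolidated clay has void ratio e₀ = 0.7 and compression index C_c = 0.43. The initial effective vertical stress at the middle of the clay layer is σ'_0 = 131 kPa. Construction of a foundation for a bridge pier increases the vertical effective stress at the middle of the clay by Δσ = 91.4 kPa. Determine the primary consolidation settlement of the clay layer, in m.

S_c ≈ 0.122 m

Final effective stress: σ'_f = σ'_0 + Δσ = 131 + 91.4 = 222.4 kPa.
Normally consolidated clay, so the full stress increment lies on the virgin compression line:
S_c = C_c·H/(1+e₀)·log₁₀(σ'_f/σ'_0) = 0.43×2.1/(1+0.7)×log₁₀(222.4/131)
    = 0.53118 × 0.22986 = 0.1221 m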